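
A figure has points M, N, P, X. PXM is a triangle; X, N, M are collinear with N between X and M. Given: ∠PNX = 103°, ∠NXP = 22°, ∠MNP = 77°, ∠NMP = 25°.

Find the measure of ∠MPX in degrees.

1. ∠MXP = 22°  [N on ray XM]
2. ∠PMX = 25°  [N on ray MX]
3. ∠MPX = 133°  [△PXM]

∠MPX = 133°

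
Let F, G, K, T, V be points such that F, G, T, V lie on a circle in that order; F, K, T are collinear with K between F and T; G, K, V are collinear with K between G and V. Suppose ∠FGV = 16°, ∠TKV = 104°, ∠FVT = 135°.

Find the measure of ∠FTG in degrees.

1. ∠FKG = 104°  [vertical angles at K]
2. ∠FGT = 45°  [cyclic FGTV, opposite ∠G+∠V]
3. ∠GFT = 60°  [△FKG]
4. ∠FTG = 75°  [△FGT]

∠FTG = 75°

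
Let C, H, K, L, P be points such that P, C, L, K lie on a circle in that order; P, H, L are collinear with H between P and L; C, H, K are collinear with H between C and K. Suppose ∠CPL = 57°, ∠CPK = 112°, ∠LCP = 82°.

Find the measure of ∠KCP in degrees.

1. ∠CLP = 41°  [△PCL]
2. ∠CKP = 41°  [same arc PC]
3. ∠KCP = 27°  [△PCK]

∠KCP = 27°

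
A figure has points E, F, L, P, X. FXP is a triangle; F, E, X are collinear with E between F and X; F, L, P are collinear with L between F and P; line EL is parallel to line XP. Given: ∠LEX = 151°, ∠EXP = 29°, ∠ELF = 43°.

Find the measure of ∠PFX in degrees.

1. ∠FXP = 29°  [E on ray XF]
2. ∠FPX = 43°  [EL∥XP, corresponding at L]
3. ∠PFX = 108°  [△FXP]

∠PFX = 108°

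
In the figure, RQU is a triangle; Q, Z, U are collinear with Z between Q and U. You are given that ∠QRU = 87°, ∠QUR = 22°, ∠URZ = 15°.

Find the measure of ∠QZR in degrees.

1. ∠RUZ = 22°  [Z on ray UQ]
2. ∠RZU = 143°  [△RZU]
3. ∠QZR = 37°  [linear pair at Z on QU]

∠QZR = 37°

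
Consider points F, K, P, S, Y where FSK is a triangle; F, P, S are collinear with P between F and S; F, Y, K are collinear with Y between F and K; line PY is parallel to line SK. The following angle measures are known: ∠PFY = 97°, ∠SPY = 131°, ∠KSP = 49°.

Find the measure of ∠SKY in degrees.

1. ∠KFS = 97°  [P on FS, Y on FK]
2. ∠FSK = 49°  [P on ray SF]
3. ∠FKS = 34°  [△FSK]
4. ∠SKY = 34°  [Y on ray KF]

∠SKY = 34°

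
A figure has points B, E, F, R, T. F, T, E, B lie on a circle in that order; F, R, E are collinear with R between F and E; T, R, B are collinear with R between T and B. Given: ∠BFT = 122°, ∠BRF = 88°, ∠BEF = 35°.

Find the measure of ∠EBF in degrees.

1. ∠BET = 58°  [cyclic FTEB, opposite ∠F+∠E]
2. ∠BRE = 92°  [linear pair at R on FE]
3. ∠EBT = 53°  [△ERB]
4. ∠BTE = 69°  [△TEB]
5. ∠BFE = 69°  [same arc EB]
6. ∠EBF = 76°  [△FEB]

∠EBF = 76°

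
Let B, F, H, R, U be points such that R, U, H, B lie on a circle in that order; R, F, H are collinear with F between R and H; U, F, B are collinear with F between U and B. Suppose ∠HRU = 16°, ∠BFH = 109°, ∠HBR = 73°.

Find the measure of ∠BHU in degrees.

∠BHU = 112°

1. ∠HBU = 16°  [same arc UH]
2. ∠BHR = 55°  [△HFB]
3. ∠BRH = 52°  [△RHB]
4. ∠BUH = 52°  [same arc HB]
5. ∠BHU = 112°  [△UHB]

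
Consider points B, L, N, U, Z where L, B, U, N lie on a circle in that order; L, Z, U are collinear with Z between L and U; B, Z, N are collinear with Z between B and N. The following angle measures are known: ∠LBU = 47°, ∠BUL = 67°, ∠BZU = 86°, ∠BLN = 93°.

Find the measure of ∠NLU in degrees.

1. ∠BNL = 67°  [same arc LB]
2. ∠LZN = 86°  [vertical angles at Z]
3. ∠NLU = 27°  [△LZN]

∠NLU = 27°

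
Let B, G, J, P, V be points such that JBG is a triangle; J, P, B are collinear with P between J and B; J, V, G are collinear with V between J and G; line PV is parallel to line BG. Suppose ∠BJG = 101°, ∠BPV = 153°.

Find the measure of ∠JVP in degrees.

∠JVP = 52°

1. ∠PJV = 101°  [P on JB, V on JG]
2. ∠JPV = 27°  [linear pair at P on JB]
3. ∠JVP = 52°  [△JPV]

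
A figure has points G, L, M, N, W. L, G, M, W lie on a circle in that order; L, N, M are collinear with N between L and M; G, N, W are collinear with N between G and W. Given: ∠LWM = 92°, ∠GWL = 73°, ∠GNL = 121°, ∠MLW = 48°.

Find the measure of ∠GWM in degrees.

1. ∠LMW = 40°  [△LMW]
2. ∠MNW = 121°  [vertical angles at N]
3. ∠GWM = 19°  [△MNW]

∠GWM = 19°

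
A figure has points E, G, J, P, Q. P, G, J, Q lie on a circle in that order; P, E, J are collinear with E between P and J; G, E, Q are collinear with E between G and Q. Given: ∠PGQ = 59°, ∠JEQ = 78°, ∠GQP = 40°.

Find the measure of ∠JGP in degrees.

1. ∠GEP = 78°  [vertical angles at E]
2. ∠GJP = 40°  [same arc PG]
3. ∠GPJ = 43°  [△PEG]
4. ∠JGP = 97°  [△PGJ]

∠JGP = 97°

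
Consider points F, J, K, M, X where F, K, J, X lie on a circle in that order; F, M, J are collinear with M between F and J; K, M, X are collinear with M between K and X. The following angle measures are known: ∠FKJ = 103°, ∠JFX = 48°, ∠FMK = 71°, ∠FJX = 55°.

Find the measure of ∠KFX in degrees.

1. ∠JKX = 48°  [same arc JX]
2. ∠JMX = 71°  [vertical angles at M]
3. ∠JXK = 54°  [△JMX]
4. ∠KJX = 78°  [△KJX]
5. ∠KFX = 102°  [cyclic FKJX, opposite ∠F+∠J]

∠KFX = 102°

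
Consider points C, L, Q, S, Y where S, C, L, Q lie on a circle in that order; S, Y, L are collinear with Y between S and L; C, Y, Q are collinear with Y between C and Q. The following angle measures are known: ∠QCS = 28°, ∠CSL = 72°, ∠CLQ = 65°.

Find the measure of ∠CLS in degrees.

∠CLS = 37°

1. ∠CYS = 80°  [△SYC]
2. ∠CQL = 72°  [same arc CL]
3. ∠LCQ = 43°  [△CLQ]
4. ∠CYL = 100°  [linear pair at Y on SL]
5. ∠CLS = 37°  [△CYL]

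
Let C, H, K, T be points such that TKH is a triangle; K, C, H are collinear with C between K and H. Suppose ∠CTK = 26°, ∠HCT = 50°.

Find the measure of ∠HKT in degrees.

1. ∠KCT = 130°  [linear pair at C on KH]
2. ∠CKT = 24°  [△TKC]
3. ∠HKT = 24°  [C on ray KH]

∠HKT = 24°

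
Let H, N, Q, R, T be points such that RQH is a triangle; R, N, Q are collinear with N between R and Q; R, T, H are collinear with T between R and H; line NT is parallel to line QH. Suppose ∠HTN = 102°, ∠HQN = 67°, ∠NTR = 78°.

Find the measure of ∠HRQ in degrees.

∠HRQ = 35°

1. ∠HQR = 67°  [N on ray QR]
2. ∠QHR = 78°  [NT∥QH, corresponding at T]
3. ∠HRQ = 35°  [△RQH]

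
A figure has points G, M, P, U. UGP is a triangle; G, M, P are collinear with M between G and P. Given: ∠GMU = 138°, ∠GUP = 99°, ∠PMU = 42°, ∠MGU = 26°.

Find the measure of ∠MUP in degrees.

∠MUP = 83°

1. ∠PGU = 26°  [M on ray GP]
2. ∠GPU = 55°  [△UGP]
3. ∠MPU = 55°  [M on ray PG]
4. ∠MUP = 83°  [△UMP]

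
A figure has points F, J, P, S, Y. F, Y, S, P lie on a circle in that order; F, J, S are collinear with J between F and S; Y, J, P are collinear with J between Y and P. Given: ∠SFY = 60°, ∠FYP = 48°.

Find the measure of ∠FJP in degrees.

∠FJP = 108°

1. ∠SPY = 60°  [same arc YS]
2. ∠FSP = 48°  [same arc FP]
3. ∠PJS = 72°  [△SJP]
4. ∠FJP = 108°  [linear pair at J on FS]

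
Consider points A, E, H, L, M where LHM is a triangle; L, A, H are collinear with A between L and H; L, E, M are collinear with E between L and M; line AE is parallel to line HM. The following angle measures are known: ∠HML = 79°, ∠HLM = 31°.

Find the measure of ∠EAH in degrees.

∠EAH = 110°

1. ∠LHM = 70°  [△LHM]
2. ∠EAL = 70°  [AE∥HM, corresponding at A]
3. ∠EAH = 110°  [linear pair at A on LH]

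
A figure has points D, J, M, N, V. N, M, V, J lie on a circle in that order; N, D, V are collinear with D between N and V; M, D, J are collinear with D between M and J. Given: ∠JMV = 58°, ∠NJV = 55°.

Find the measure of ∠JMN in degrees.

1. ∠JNV = 58°  [same arc VJ]
2. ∠JVN = 67°  [△NVJ]
3. ∠JMN = 67°  [same arc NJ]

∠JMN = 67°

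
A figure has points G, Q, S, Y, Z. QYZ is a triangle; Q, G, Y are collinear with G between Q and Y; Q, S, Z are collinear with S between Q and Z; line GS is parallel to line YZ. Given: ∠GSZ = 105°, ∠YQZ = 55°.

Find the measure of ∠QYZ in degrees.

∠QYZ = 50°

1. ∠GSQ = 75°  [linear pair at S on QZ]
2. ∠GQS = 55°  [G on QY, S on QZ]
3. ∠QGS = 50°  [△QGS]
4. ∠QYZ = 50°  [GS∥YZ, corresponding at G]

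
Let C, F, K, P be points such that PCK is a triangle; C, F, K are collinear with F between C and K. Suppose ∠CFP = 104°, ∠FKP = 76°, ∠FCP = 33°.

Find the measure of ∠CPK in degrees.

1. ∠CKP = 76°  [F on ray KC]
2. ∠KCP = 33°  [F on ray CK]
3. ∠CPK = 71°  [△PCK]

∠CPK = 71°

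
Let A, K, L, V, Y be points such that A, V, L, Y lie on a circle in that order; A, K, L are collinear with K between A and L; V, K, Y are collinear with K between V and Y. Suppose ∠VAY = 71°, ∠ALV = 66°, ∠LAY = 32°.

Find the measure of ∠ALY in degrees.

∠ALY = 43°

1. ∠VLY = 109°  [cyclic AVLY, opposite ∠A+∠L]
2. ∠AYV = 66°  [same arc AV]
3. ∠LVY = 32°  [same arc LY]
4. ∠AKY = 82°  [△AKY]
5. ∠LYV = 39°  [△VLY]
6. ∠LKY = 98°  [linear pair at K on AL]
7. ∠ALY = 43°  [△LKY]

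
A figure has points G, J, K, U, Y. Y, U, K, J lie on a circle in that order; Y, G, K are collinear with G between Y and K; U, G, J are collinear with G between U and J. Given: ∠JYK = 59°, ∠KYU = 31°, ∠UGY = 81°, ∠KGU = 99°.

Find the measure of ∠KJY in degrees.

1. ∠KJU = 31°  [same arc UK]
2. ∠JGK = 81°  [vertical angles at G]
3. ∠JKY = 68°  [△KGJ]
4. ∠KJY = 53°  [△YKJ]

∠KJY = 53°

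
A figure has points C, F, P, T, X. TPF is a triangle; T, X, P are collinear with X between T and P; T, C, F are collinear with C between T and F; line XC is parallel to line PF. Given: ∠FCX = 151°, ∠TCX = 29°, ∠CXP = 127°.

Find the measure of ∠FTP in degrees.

1. ∠CXT = 53°  [linear pair at X on TP]
2. ∠CTX = 98°  [△TXC]
3. ∠FTP = 98°  [X on TP, C on TF]

∠FTP = 98°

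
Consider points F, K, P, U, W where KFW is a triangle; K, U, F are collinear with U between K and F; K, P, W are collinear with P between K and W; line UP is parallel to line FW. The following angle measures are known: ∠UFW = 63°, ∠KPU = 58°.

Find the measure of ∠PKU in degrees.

∠PKU = 59°

1. ∠KFW = 63°  [U on ray FK]
2. ∠FWK = 58°  [UP∥FW, corresponding at P]
3. ∠FKW = 59°  [△KFW]
4. ∠PKU = 59°  [U on KF, P on KW]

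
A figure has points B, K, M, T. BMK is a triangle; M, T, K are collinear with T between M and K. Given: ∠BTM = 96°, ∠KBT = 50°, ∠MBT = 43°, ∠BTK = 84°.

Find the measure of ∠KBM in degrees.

1. ∠BMT = 41°  [△BMT]
2. ∠BKT = 46°  [△BTK]
3. ∠BMK = 41°  [T on ray MK]
4. ∠BKM = 46°  [T on ray KM]
5. ∠KBM = 93°  [△BMK]

∠KBM = 93°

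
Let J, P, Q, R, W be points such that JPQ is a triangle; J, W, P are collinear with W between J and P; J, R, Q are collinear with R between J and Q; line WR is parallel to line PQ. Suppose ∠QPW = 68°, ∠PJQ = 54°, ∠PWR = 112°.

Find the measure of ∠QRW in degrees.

1. ∠JPQ = 68°  [W on ray PJ]
2. ∠JQP = 58°  [△JPQ]
3. ∠JRW = 58°  [WR∥PQ, corresponding at R]
4. ∠QRW = 122°  [linear pair at R on JQ]

∠QRW = 122°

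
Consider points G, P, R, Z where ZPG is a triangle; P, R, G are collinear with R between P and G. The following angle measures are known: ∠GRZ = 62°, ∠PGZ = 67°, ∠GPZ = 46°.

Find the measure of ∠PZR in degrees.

∠PZR = 16°

1. ∠PRZ = 118°  [linear pair at R on PG]
2. ∠RPZ = 46°  [R on ray PG]
3. ∠PZR = 16°  [△ZPR]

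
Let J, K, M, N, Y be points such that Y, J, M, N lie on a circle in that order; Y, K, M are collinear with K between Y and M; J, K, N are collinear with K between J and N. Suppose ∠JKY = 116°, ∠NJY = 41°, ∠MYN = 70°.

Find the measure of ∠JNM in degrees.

1. ∠MKN = 116°  [vertical angles at K]
2. ∠NMY = 41°  [same arc YN]
3. ∠JNM = 23°  [△MKN]

∠JNM = 23°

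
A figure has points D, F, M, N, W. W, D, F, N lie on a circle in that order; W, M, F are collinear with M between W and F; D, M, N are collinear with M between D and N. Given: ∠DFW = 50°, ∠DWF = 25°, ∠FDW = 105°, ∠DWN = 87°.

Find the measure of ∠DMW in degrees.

∠DMW = 112°

1. ∠DNW = 50°  [same arc WD]
2. ∠NDW = 43°  [△WDN]
3. ∠DMW = 112°  [△WMD]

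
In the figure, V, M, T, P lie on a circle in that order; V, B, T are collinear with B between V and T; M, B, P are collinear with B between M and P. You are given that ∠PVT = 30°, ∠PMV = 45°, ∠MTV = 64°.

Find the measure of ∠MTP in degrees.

∠MTP = 109°

1. ∠MPV = 64°  [same arc VM]
2. ∠MVP = 71°  [△VMP]
3. ∠MTP = 109°  [cyclic VMTP, opposite ∠V+∠T]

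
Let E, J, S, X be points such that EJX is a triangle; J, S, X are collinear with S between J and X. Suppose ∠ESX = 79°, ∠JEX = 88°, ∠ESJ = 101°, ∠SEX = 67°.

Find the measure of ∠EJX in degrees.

1. ∠EXS = 34°  [△ESX]
2. ∠EXJ = 34°  [S on ray XJ]
3. ∠EJX = 58°  [△EJX]

∠EJX = 58°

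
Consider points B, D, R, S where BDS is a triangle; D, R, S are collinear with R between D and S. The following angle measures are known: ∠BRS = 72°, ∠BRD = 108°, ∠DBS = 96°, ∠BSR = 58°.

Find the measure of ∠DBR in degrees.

1. ∠BSD = 58°  [R on ray SD]
2. ∠BDS = 26°  [△BDS]
3. ∠BDR = 26°  [R on ray DS]
4. ∠DBR = 46°  [△BDR]

∠DBR = 46°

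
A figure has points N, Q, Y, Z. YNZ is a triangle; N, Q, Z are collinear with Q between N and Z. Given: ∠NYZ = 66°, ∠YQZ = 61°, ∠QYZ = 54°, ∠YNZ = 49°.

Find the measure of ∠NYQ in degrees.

∠NYQ = 12°

1. ∠NQY = 119°  [linear pair at Q on NZ]
2. ∠QNY = 49°  [Q on ray NZ]
3. ∠NYQ = 12°  [△YNQ]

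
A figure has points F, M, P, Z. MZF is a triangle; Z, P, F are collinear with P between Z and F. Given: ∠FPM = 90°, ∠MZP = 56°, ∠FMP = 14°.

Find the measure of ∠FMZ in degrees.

∠FMZ = 48°

1. ∠MFP = 76°  [△MPF]
2. ∠FZM = 56°  [P on ray ZF]
3. ∠MFZ = 76°  [P on ray FZ]
4. ∠FMZ = 48°  [△MZF]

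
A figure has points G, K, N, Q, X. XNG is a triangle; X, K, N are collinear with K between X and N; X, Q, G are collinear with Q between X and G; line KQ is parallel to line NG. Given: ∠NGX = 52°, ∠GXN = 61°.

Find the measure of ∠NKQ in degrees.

1. ∠GNX = 67°  [△XNG]
2. ∠QKX = 67°  [KQ∥NG, corresponding at K]
3. ∠NKQ = 113°  [linear pair at K on XN]

∠NKQ = 113°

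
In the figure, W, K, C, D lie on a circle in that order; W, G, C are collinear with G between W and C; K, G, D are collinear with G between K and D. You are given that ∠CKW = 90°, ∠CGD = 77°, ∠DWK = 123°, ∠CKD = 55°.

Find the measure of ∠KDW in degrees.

1. ∠DGW = 103°  [linear pair at G on WC]
2. ∠CWD = 55°  [same arc CD]
3. ∠KDW = 22°  [△WGD]

∠KDW = 22°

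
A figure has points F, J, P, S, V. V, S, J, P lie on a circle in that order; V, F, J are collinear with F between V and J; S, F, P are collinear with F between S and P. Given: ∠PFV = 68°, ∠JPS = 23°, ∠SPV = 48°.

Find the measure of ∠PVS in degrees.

∠PVS = 87°

1. ∠JFS = 68°  [vertical angles at F]
2. ∠JVS = 23°  [same arc SJ]
3. ∠SFV = 112°  [linear pair at F on VJ]
4. ∠PSV = 45°  [△VFS]
5. ∠PVS = 87°  [△VSP]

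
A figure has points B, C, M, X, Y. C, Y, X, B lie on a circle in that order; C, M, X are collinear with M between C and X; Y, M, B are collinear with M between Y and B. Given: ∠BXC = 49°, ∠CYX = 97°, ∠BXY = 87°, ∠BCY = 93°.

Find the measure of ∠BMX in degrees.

∠BMX = 86°

1. ∠BYC = 49°  [same arc CB]
2. ∠CBX = 83°  [cyclic CYXB, opposite ∠Y+∠B]
3. ∠CBY = 38°  [△CYB]
4. ∠BCX = 48°  [△CXB]
5. ∠BMC = 94°  [△CMB]
6. ∠BMX = 86°  [linear pair at M on CX]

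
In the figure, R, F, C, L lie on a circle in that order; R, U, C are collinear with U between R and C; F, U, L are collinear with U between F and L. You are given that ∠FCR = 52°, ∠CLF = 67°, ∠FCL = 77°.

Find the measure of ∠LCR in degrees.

∠LCR = 25°

1. ∠FLR = 52°  [same arc RF]
2. ∠FRL = 103°  [cyclic RFCL, opposite ∠R+∠C]
3. ∠LFR = 25°  [△RFL]
4. ∠LCR = 25°  [same arc RL]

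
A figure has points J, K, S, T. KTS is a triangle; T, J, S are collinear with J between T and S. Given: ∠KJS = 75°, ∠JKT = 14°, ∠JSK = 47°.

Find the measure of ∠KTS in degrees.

1. ∠KJT = 105°  [linear pair at J on TS]
2. ∠JTK = 61°  [△KTJ]
3. ∠KTS = 61°  [J on ray TS]

∠KTS = 61°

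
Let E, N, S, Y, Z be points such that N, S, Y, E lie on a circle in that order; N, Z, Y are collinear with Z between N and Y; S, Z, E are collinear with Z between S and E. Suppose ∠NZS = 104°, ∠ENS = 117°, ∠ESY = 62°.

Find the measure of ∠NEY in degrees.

1. ∠EZY = 104°  [vertical angles at Z]
2. ∠EYS = 63°  [cyclic NSYE, opposite ∠N+∠Y]
3. ∠ENY = 62°  [same arc YE]
4. ∠SEY = 55°  [△SYE]
5. ∠EYN = 21°  [△YZE]
6. ∠NEY = 97°  [△NYE]

∠NEY = 97°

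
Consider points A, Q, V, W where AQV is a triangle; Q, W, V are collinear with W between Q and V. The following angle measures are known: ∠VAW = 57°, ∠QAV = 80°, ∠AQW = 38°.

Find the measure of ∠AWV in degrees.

1. ∠AQV = 38°  [W on ray QV]
2. ∠AVQ = 62°  [△AQV]
3. ∠AVW = 62°  [W on ray VQ]
4. ∠AWV = 61°  [△AWV]

∠AWV = 61°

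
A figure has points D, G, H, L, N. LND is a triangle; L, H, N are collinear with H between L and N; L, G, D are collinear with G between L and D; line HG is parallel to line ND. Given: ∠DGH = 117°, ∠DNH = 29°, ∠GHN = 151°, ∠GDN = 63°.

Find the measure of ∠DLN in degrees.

∠DLN = 88°

1. ∠DNL = 29°  [H on ray NL]
2. ∠LDN = 63°  [G on ray DL]
3. ∠DLN = 88°  [△LND]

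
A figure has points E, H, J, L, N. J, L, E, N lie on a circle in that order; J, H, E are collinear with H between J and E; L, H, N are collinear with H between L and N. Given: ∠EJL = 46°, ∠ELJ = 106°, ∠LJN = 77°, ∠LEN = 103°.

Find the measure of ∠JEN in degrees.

1. ∠ENL = 46°  [same arc LE]
2. ∠ENJ = 74°  [cyclic JLEN, opposite ∠L+∠N]
3. ∠ELN = 31°  [△LEN]
4. ∠EJN = 31°  [same arc EN]
5. ∠JEN = 75°  [△JEN]

∠JEN = 75°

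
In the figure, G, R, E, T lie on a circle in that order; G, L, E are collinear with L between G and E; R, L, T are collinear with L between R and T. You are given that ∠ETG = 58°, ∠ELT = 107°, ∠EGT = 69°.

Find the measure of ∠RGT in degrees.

∠RGT = 89°

1. ∠GET = 53°  [△GET]
2. ∠GLT = 73°  [linear pair at L on GE]
3. ∠GTR = 38°  [△GLT]
4. ∠GRT = 53°  [same arc GT]
5. ∠RGT = 89°  [△GRT]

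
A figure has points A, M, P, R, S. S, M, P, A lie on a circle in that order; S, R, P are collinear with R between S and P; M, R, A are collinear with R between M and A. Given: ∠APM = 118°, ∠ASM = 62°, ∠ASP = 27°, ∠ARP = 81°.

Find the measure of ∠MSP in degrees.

∠MSP = 35°

1. ∠AMP = 27°  [same arc PA]
2. ∠MAP = 35°  [△MPA]
3. ∠MSP = 35°  [same arc MP]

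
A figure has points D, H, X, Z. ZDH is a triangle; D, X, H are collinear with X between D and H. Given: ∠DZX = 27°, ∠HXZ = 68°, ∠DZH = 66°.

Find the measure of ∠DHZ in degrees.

∠DHZ = 73°

1. ∠DXZ = 112°  [linear pair at X on DH]
2. ∠XDZ = 41°  [△ZDX]
3. ∠HDZ = 41°  [X on ray DH]
4. ∠DHZ = 73°  [△ZDH]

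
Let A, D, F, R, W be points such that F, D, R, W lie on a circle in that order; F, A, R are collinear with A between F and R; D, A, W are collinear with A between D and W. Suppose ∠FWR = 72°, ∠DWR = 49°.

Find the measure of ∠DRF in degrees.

∠DRF = 23°

1. ∠FDR = 108°  [cyclic FDRW, opposite ∠D+∠W]
2. ∠DFR = 49°  [same arc DR]
3. ∠DRF = 23°  [△FDR]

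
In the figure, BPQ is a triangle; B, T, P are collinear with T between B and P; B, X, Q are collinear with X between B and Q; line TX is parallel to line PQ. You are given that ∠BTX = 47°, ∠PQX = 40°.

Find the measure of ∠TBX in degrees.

∠TBX = 93°

1. ∠BPQ = 47°  [TX∥PQ, corresponding at T]
2. ∠BQP = 40°  [X on ray QB]
3. ∠PBQ = 93°  [△BPQ]
4. ∠TBX = 93°  [T on BP, X on BQ]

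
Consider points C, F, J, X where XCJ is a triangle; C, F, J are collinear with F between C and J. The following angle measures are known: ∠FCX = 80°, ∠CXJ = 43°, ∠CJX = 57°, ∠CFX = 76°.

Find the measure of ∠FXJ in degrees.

∠FXJ = 19°

1. ∠FJX = 57°  [F on ray JC]
2. ∠JFX = 104°  [linear pair at F on CJ]
3. ∠FXJ = 19°  [△XFJ]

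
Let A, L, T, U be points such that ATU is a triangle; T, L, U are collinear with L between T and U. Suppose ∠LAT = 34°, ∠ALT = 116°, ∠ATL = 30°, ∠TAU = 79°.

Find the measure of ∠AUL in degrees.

1. ∠ATU = 30°  [L on ray TU]
2. ∠AUT = 71°  [△ATU]
3. ∠AUL = 71°  [L on ray UT]

∠AUL = 71°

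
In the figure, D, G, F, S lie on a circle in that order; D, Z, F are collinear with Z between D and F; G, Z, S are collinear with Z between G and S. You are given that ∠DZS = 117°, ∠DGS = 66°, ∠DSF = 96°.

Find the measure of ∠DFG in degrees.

1. ∠FZG = 117°  [vertical angles at Z]
2. ∠DFS = 66°  [same arc DS]
3. ∠FDS = 18°  [△DFS]
4. ∠FGS = 18°  [same arc FS]
5. ∠DFG = 45°  [△GZF]

∠DFG = 45°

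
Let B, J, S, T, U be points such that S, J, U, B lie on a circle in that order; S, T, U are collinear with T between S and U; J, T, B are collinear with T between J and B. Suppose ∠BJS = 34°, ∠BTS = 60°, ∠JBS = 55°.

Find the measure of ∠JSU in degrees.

1. ∠BUS = 34°  [same arc SB]
2. ∠BTU = 120°  [linear pair at T on SU]
3. ∠JBU = 26°  [△UTB]
4. ∠JSU = 26°  [same arc JU]

∠JSU = 26°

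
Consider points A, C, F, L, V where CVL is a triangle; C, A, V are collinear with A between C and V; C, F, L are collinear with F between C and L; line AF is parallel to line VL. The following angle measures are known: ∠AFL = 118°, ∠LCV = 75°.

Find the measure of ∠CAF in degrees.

∠CAF = 43°

1. ∠AFC = 62°  [linear pair at F on CL]
2. ∠ACF = 75°  [A on CV, F on CL]
3. ∠CAF = 43°  [△CAF]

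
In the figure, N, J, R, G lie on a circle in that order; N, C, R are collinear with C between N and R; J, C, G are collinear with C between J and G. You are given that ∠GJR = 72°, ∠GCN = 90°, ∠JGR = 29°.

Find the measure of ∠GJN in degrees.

1. ∠GNR = 72°  [same arc RG]
2. ∠GRJ = 79°  [△JRG]
3. ∠JGN = 18°  [△NCG]
4. ∠GNJ = 101°  [cyclic NJRG, opposite ∠N+∠R]
5. ∠GJN = 61°  [△NJG]

∠GJN = 61°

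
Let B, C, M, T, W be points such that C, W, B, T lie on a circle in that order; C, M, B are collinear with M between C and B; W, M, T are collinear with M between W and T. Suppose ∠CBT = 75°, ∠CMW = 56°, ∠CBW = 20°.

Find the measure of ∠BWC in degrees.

1. ∠CWT = 75°  [same arc CT]
2. ∠BCW = 49°  [△CMW]
3. ∠BWC = 111°  [△CWB]

∠BWC = 111°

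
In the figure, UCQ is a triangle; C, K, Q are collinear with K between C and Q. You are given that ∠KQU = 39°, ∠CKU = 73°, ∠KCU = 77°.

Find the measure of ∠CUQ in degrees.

∠CUQ = 64°

1. ∠CQU = 39°  [K on ray QC]
2. ∠QCU = 77°  [K on ray CQ]
3. ∠CUQ = 64°  [△UCQ]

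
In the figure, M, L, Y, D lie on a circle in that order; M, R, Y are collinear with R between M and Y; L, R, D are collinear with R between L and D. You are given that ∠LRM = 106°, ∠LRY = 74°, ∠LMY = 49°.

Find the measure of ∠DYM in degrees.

1. ∠DRY = 106°  [vertical angles at R]
2. ∠LDY = 49°  [same arc LY]
3. ∠DYM = 25°  [△YRD]

∠DYM = 25°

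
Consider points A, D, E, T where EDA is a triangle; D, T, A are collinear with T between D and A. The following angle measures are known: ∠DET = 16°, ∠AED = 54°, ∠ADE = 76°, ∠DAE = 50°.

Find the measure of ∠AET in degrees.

∠AET = 38°

1. ∠EDT = 76°  [T on ray DA]
2. ∠EAT = 50°  [T on ray AD]
3. ∠DTE = 88°  [△EDT]
4. ∠ATE = 92°  [linear pair at T on DA]
5. ∠AET = 38°  [△ETA]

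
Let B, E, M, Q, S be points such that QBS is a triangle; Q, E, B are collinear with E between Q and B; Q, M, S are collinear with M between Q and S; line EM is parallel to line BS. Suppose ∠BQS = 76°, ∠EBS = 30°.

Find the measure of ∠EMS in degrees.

1. ∠QBS = 30°  [E on ray BQ]
2. ∠BSQ = 74°  [△QBS]
3. ∠EMQ = 74°  [EM∥BS, corresponding at M]
4. ∠EMS = 106°  [linear pair at M on QS]

∠EMS = 106°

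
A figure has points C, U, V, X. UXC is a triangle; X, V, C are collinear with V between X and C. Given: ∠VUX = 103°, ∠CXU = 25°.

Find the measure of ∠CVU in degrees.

1. ∠UXV = 25°  [V on ray XC]
2. ∠UVX = 52°  [△UXV]
3. ∠CVU = 128°  [linear pair at V on XC]

∠CVU = 128°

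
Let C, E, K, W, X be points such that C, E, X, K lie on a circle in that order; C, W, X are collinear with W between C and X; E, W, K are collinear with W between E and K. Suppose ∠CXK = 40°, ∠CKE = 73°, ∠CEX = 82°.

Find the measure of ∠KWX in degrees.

1. ∠CEK = 40°  [same arc CK]
2. ∠CXE = 73°  [same arc CE]
3. ∠ECX = 25°  [△CEX]
4. ∠CWE = 115°  [△CWE]
5. ∠KWX = 115°  [vertical angles at W]

∠KWX = 115°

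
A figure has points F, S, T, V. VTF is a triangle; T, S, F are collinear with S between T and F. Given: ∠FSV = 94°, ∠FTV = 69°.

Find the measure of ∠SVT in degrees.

∠SVT = 25°

1. ∠TSV = 86°  [linear pair at S on TF]
2. ∠STV = 69°  [S on ray TF]
3. ∠SVT = 25°  [△VTS]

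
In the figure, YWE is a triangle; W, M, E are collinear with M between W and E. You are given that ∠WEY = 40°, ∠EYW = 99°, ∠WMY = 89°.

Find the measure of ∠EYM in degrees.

1. ∠MEY = 40°  [M on ray EW]
2. ∠EMY = 91°  [linear pair at M on WE]
3. ∠EYM = 49°  [△YME]

∠EYM = 49°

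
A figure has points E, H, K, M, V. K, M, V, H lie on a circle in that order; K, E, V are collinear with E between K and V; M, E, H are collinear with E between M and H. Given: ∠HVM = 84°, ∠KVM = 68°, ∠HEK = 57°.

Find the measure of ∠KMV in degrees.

∠KMV = 71°

1. ∠HKM = 96°  [cyclic KMVH, opposite ∠K+∠V]
2. ∠KHM = 68°  [same arc KM]
3. ∠MEV = 57°  [vertical angles at E]
4. ∠HMK = 16°  [△KMH]
5. ∠KEM = 123°  [linear pair at E on KV]
6. ∠MKV = 41°  [△KEM]
7. ∠KMV = 71°  [△KMV]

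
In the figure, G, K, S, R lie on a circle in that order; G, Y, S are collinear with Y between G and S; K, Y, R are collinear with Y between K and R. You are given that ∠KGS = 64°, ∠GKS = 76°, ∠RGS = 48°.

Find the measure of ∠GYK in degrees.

∠GYK = 88°

1. ∠KRS = 64°  [same arc KS]
2. ∠GRS = 104°  [cyclic GKSR, opposite ∠K+∠R]
3. ∠GSR = 28°  [△GSR]
4. ∠RYS = 88°  [△SYR]
5. ∠GYK = 88°  [vertical angles at Y]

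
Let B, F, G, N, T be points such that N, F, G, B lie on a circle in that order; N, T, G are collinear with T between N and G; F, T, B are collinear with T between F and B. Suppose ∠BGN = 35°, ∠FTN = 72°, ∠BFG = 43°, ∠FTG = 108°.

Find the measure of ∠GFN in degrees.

1. ∠BFN = 35°  [same arc NB]
2. ∠FNG = 73°  [△NTF]
3. ∠FGN = 29°  [△FTG]
4. ∠GFN = 78°  [△NFG]

∠GFN = 78°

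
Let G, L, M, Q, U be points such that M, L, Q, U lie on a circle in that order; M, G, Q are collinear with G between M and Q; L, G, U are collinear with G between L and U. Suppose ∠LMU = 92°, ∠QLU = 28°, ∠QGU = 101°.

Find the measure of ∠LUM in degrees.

∠LUM = 73°

1. ∠QMU = 28°  [same arc QU]
2. ∠MGU = 79°  [linear pair at G on MQ]
3. ∠LUM = 73°  [△MGU]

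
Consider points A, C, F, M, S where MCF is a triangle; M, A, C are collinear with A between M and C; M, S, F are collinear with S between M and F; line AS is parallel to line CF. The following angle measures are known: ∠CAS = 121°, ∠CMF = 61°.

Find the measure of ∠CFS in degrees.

∠CFS = 60°

1. ∠MAS = 59°  [linear pair at A on MC]
2. ∠AMS = 61°  [A on MC, S on MF]
3. ∠ASM = 60°  [△MAS]
4. ∠ASF = 120°  [linear pair at S on MF]
5. ∠CFS = 60°  [AS∥CF, co-interior at F–S]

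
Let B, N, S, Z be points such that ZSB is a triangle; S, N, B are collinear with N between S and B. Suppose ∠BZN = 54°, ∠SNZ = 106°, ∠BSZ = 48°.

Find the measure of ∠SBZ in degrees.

∠SBZ = 52°

1. ∠BNZ = 74°  [linear pair at N on SB]
2. ∠NBZ = 52°  [△ZNB]
3. ∠SBZ = 52°  [N on ray BS]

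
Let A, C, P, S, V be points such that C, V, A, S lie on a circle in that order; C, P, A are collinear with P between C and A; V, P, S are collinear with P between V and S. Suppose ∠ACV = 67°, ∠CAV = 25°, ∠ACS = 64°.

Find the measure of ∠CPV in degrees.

∠CPV = 89°

1. ∠AVS = 64°  [same arc AS]
2. ∠APV = 91°  [△VPA]
3. ∠CPV = 89°  [linear pair at P on CA]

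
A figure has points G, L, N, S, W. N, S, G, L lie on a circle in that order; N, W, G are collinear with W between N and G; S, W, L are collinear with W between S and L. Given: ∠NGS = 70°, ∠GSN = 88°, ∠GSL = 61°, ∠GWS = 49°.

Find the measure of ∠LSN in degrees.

1. ∠GNS = 22°  [△NSG]
2. ∠NWS = 131°  [linear pair at W on NG]
3. ∠LSN = 27°  [△NWS]

∠LSN = 27°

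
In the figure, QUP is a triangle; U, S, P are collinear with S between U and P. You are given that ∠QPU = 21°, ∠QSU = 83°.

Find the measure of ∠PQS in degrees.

∠PQS = 62°

1. ∠QPS = 21°  [S on ray PU]
2. ∠PSQ = 97°  [linear pair at S on UP]
3. ∠PQS = 62°  [△QSP]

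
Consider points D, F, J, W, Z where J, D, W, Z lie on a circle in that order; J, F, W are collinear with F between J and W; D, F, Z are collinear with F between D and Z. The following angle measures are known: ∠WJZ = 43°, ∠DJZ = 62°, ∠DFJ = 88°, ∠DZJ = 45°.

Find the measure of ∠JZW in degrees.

∠JZW = 64°

1. ∠JDZ = 73°  [△JDZ]
2. ∠JWZ = 73°  [same arc JZ]
3. ∠JZW = 64°  [△JWZ]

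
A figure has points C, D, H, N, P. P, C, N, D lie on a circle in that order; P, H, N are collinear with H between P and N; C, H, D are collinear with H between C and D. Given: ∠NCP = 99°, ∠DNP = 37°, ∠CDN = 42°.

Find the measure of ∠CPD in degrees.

1. ∠NDP = 81°  [cyclic PCND, opposite ∠C+∠D]
2. ∠DPN = 62°  [△PND]
3. ∠DCN = 62°  [same arc ND]
4. ∠CND = 76°  [△CND]
5. ∠CPD = 104°  [cyclic PCND, opposite ∠P+∠N]

∠CPD = 104°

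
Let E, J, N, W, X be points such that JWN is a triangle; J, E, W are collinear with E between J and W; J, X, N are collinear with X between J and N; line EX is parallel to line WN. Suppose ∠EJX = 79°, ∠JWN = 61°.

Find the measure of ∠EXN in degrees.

1. ∠NJW = 79°  [E on JW, X on JN]
2. ∠JNW = 40°  [△JWN]
3. ∠EXJ = 40°  [EX∥WN, corresponding at X]
4. ∠EXN = 140°  [linear pair at X on JN]

∠EXN = 140°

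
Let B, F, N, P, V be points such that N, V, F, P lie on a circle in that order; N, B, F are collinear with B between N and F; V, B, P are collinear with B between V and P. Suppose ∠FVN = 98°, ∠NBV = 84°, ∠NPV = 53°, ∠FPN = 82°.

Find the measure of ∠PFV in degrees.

∠PFV = 120°

1. ∠FBV = 96°  [linear pair at B on NF]
2. ∠NFV = 53°  [same arc NV]
3. ∠FVP = 31°  [△VBF]
4. ∠FNV = 29°  [△NVF]
5. ∠FPV = 29°  [same arc VF]
6. ∠PFV = 120°  [△VFP]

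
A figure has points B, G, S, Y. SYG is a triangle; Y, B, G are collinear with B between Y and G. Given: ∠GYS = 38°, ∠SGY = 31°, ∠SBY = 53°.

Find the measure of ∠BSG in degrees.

∠BSG = 22°

1. ∠BGS = 31°  [B on ray GY]
2. ∠GBS = 127°  [linear pair at B on YG]
3. ∠BSG = 22°  [△SBG]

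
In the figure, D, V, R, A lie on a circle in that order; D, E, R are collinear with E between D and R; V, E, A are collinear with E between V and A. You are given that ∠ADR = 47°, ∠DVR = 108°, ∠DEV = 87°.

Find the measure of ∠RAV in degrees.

1. ∠DAR = 72°  [cyclic DVRA, opposite ∠V+∠A]
2. ∠AER = 87°  [vertical angles at E]
3. ∠ARD = 61°  [△DRA]
4. ∠RAV = 32°  [△REA]

∠RAV = 32°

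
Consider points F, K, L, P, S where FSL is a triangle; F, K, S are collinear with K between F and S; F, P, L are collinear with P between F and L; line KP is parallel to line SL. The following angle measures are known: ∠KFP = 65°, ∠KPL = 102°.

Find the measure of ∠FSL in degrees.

1. ∠FPK = 78°  [linear pair at P on FL]
2. ∠FKP = 37°  [△FKP]
3. ∠FSL = 37°  [KP∥SL, corresponding at K]

∠FSL = 37°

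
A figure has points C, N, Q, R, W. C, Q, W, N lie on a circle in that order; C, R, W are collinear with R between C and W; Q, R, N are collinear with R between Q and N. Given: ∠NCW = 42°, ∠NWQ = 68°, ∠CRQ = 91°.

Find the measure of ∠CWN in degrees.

1. ∠NQW = 42°  [same arc WN]
2. ∠QNW = 70°  [△QWN]
3. ∠NRW = 91°  [vertical angles at R]
4. ∠CWN = 19°  [△WRN]

∠CWN = 19°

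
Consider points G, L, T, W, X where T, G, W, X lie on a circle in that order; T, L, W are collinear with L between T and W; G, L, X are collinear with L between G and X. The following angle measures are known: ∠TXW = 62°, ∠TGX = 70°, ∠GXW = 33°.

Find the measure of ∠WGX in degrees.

∠WGX = 48°

1. ∠TWX = 70°  [same arc TX]
2. ∠WTX = 48°  [△TWX]
3. ∠WGX = 48°  [same arc WX]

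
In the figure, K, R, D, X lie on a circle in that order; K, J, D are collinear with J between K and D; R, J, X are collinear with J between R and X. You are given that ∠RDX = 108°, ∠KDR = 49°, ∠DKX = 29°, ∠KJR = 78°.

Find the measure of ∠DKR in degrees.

∠DKR = 43°

1. ∠RKX = 72°  [cyclic KRDX, opposite ∠K+∠D]
2. ∠KXR = 49°  [same arc KR]
3. ∠KRX = 59°  [△KRX]
4. ∠DKR = 43°  [△KJR]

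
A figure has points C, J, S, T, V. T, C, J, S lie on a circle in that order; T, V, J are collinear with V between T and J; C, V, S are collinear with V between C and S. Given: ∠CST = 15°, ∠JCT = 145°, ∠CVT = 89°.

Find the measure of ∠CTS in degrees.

1. ∠CJT = 15°  [same arc TC]
2. ∠CTJ = 20°  [△TCJ]
3. ∠SCT = 71°  [△TVC]
4. ∠CTS = 94°  [△TCS]

∠CTS = 94°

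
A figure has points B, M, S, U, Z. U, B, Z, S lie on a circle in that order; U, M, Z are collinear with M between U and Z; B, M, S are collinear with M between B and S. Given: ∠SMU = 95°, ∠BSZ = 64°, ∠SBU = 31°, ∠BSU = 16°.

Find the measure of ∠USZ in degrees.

1. ∠SMZ = 85°  [linear pair at M on UZ]
2. ∠SUZ = 69°  [△UMS]
3. ∠SZU = 31°  [△ZMS]
4. ∠USZ = 80°  [△UZS]

∠USZ = 80°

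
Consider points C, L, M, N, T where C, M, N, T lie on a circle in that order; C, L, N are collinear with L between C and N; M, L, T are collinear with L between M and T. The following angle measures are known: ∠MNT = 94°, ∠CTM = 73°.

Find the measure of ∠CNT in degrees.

∠CNT = 21°

1. ∠MCT = 86°  [cyclic CMNT, opposite ∠C+∠N]
2. ∠CMT = 21°  [△CMT]
3. ∠CNT = 21°  [same arc CT]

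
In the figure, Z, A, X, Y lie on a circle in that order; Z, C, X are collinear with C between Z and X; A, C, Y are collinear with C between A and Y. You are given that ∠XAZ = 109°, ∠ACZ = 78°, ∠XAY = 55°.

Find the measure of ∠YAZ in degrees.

1. ∠XYZ = 71°  [cyclic ZAXY, opposite ∠A+∠Y]
2. ∠XZY = 55°  [same arc XY]
3. ∠YXZ = 54°  [△ZXY]
4. ∠YAZ = 54°  [same arc ZY]

∠YAZ = 54°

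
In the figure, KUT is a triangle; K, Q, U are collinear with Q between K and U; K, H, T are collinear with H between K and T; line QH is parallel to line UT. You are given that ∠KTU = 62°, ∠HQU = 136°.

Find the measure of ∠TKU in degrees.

∠TKU = 74°

1. ∠KHQ = 62°  [QH∥UT, corresponding at H]
2. ∠HQK = 44°  [linear pair at Q on KU]
3. ∠HKQ = 74°  [△KQH]
4. ∠TKU = 74°  [Q on KU, H on KT]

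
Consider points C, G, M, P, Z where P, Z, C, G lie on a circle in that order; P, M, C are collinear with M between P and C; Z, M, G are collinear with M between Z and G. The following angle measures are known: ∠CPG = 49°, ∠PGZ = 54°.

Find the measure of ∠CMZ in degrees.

∠CMZ = 77°

1. ∠CZG = 49°  [same arc CG]
2. ∠PCZ = 54°  [same arc PZ]
3. ∠CMZ = 77°  [△ZMC]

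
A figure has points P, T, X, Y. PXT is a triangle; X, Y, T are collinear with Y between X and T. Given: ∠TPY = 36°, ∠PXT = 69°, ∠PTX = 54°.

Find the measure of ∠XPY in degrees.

∠XPY = 21°

1. ∠PXY = 69°  [Y on ray XT]
2. ∠PTY = 54°  [Y on ray TX]
3. ∠PYT = 90°  [△PYT]
4. ∠PYX = 90°  [linear pair at Y on XT]
5. ∠XPY = 21°  [△PXY]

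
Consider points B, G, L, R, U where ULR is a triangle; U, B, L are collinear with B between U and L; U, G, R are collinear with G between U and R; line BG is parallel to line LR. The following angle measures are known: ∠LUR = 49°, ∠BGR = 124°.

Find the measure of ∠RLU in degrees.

∠RLU = 75°

1. ∠BUG = 49°  [B on UL, G on UR]
2. ∠BGU = 56°  [linear pair at G on UR]
3. ∠GBU = 75°  [△UBG]
4. ∠RLU = 75°  [BG∥LR, corresponding at B]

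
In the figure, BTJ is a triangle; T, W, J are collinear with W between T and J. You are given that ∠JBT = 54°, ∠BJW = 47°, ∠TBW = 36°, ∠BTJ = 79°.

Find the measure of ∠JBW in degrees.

∠JBW = 18°

1. ∠BTW = 79°  [W on ray TJ]
2. ∠BWT = 65°  [△BTW]
3. ∠BWJ = 115°  [linear pair at W on TJ]
4. ∠JBW = 18°  [△BWJ]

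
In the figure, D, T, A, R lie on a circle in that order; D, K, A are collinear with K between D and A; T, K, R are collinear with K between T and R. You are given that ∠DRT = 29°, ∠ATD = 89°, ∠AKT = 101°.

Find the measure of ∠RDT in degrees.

∠RDT = 112°

1. ∠DAT = 29°  [same arc DT]
2. ∠ADT = 62°  [△DTA]
3. ∠DKT = 79°  [linear pair at K on DA]
4. ∠DTR = 39°  [△DKT]
5. ∠RDT = 112°  [△DTR]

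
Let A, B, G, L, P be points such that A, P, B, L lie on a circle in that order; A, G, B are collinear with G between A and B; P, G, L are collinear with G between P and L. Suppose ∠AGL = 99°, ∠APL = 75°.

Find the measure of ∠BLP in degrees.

1. ∠BGL = 81°  [linear pair at G on AB]
2. ∠ABL = 75°  [same arc AL]
3. ∠BLP = 24°  [△BGL]

∠BLP = 24°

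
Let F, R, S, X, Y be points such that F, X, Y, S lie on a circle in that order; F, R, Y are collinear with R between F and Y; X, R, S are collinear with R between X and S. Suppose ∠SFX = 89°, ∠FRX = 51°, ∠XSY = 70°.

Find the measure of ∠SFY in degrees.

1. ∠SYX = 91°  [cyclic FXYS, opposite ∠F+∠Y]
2. ∠SXY = 19°  [△XYS]
3. ∠SFY = 19°  [same arc YS]

∠SFY = 19°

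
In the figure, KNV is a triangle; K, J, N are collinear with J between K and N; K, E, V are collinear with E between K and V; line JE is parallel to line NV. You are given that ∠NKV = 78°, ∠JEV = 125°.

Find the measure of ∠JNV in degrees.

∠JNV = 47°

1. ∠EKJ = 78°  [J on KN, E on KV]
2. ∠JEK = 55°  [linear pair at E on KV]
3. ∠EJK = 47°  [△KJE]
4. ∠EJN = 133°  [linear pair at J on KN]
5. ∠JNV = 47°  [JE∥NV, co-interior at N–J]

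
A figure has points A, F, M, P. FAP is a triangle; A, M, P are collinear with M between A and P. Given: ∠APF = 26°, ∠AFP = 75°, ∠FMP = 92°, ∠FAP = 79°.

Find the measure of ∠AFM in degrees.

1. ∠AMF = 88°  [linear pair at M on AP]
2. ∠FAM = 79°  [M on ray AP]
3. ∠AFM = 13°  [△FAM]

∠AFM = 13°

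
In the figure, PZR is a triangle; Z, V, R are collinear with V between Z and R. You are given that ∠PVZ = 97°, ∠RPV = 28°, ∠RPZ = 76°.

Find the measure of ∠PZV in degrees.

1. ∠PVR = 83°  [linear pair at V on ZR]
2. ∠PRV = 69°  [△PVR]
3. ∠PRZ = 69°  [V on ray RZ]
4. ∠PZR = 35°  [△PZR]
5. ∠PZV = 35°  [V on ray ZR]

∠PZV = 35°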